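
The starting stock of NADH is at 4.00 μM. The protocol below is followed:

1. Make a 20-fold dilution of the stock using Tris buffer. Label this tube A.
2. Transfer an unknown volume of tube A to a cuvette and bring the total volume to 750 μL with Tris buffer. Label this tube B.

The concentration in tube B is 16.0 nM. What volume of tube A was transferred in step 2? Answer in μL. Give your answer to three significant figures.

60.0 μL

Step 1: 20-fold → factor 20
Step 2: v brought to 750 μL → factor = 750 μL/v
Product of known-step factors = 20
Overall factor = 4.00 μM / (16.0 nM) = 250
Step-2 factor = 250 / 20 = 12.5
v = 750 μL / 12.5 = 60.0 μL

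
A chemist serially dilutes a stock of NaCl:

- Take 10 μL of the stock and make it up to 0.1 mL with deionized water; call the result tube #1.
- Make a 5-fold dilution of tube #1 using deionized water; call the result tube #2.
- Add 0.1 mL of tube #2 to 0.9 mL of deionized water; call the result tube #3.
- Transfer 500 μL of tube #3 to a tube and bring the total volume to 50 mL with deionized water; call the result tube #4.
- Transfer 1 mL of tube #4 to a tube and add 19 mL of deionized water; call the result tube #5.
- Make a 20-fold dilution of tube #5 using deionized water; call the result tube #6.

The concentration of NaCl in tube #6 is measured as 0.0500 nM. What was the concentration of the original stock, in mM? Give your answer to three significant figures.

1.00 mM

Step 1: 10 μL brought to 0.1 mL → factor 100/10 = 10
Step 2: 5-fold → factor 5
Step 3: 0.1 mL + 0.9 mL = 1 mL total → factor 1/0.1 = 10
Step 4: 500 μL brought to 50 mL → factor 50000/500 = 100
Step 5: 1 mL + 19 mL = 20 mL total → factor 20/1 = 20
Step 6: 20-fold → factor 20
Overall dilution factor = 10 × 5 × 10 × 100 × 20 × 20 = 2 × 10^7
Stock = 0.0500 nM × 2 × 10^7 = 1.000 × 10^6 nM = 1.00 mM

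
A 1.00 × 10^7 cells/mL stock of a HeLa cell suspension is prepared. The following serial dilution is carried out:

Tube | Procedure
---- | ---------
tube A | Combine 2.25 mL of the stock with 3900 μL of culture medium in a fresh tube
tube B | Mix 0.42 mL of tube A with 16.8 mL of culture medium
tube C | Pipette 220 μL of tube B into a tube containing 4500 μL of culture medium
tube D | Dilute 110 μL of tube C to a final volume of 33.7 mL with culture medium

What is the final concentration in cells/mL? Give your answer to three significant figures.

13.6 cells/mL

Step 1: 2.25 mL + 3900 μL = 6.15 mL total → factor 6.15/2.25 = 2.7333
Step 2: 0.42 mL + 16.8 mL = 17.22 mL total → factor 17.22/0.42 = 41
Step 3: 220 μL + 4500 μL = 4720 μL total → factor 4720/220 = 21.455
Step 4: 110 μL brought to 33.7 mL → factor 33700/110 = 306.36
Overall dilution factor = 2.7333 × 41 × 21.455 × 306.36 = 7.366 × 10^5
Final = 1.00 × 10^7 cells/mL / 7.366 × 10^5 = 13.6 cells/mL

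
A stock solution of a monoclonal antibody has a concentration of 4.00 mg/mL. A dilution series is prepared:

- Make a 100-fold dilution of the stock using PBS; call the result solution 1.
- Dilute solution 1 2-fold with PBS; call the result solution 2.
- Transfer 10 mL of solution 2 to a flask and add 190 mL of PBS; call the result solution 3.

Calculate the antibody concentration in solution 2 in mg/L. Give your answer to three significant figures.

Step 1: 100-fold → factor 100
Step 2: 2-fold → factor 2
Dilution factor through solution 2 = 100 × 2 = 200
[solution 2] = 4.00 mg/mL / 200 = 0.02000 mg/mL = 20.0 mg/L

20.0 mg/L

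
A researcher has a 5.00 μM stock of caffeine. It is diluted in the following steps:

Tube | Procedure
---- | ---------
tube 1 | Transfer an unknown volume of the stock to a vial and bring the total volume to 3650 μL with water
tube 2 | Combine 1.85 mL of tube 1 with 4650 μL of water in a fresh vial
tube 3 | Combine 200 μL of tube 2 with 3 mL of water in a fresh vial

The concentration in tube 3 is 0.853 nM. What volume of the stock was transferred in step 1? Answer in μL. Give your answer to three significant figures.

35.0 μL

Step 1: v brought to 3650 μL → factor = 3650 μL/v
Step 2: 1.85 mL + 4650 μL = 6.5 mL total → factor 6.5/1.85 = 3.5135
Step 3: 200 μL + 3 mL = 3200 μL total → factor 3200/200 = 16
Product of known-step factors = 56.216
Overall factor = 5.00 μM / (0.853 nM) = 5861.7
Step-1 factor = 5861.7 / 56.216 = 104.27
v = 3650 μL / 104.27 = 35.0 μL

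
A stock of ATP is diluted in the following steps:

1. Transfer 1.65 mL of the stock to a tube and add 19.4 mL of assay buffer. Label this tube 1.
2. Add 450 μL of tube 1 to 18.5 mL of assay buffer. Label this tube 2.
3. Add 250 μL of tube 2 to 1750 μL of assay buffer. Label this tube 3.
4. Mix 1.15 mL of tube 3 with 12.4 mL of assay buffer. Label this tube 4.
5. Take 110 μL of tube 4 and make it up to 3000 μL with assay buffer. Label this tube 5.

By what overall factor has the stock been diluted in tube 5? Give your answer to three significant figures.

1.38 × 10^6

Step 1: 1.65 mL + 19.4 mL = 21.05 mL total → factor 21.05/1.65 = 12.758
Step 2: 450 μL + 18.5 mL = 18950 μL total → factor 18950/450 = 42.111
Step 3: 250 μL + 1750 μL = 2000 μL total → factor 2000/250 = 8
Step 4: 1.15 mL + 12.4 mL = 13.55 mL total → factor 13.55/1.15 = 11.783
Step 5: 110 μL brought to 3000 μL → factor 3000/110 = 27.273
Overall dilution factor = 12.758 × 42.111 × 8 × 11.783 × 27.273 = 1.3811 × 10^6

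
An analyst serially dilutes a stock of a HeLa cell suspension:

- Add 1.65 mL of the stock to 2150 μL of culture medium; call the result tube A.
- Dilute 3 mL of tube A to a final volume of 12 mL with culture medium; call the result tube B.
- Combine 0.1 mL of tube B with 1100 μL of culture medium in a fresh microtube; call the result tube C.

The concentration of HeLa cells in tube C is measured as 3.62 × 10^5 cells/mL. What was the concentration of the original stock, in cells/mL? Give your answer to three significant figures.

Step 1: 1.65 mL + 2150 μL = 3.8 mL total → factor 3.8/1.65 = 2.303
Step 2: 3 mL brought to 12 mL → factor 12/3 = 4
Step 3: 0.1 mL + 1100 μL = 1.2 mL total → factor 1.2/0.1 = 12
Overall dilution factor = 2.303 × 4 × 12 = 110.55
Stock = 3.62 × 10^5 cells/mL × 110.55 = 4.00 × 10^7 cells/mL

4.00 × 10^7 cells/mL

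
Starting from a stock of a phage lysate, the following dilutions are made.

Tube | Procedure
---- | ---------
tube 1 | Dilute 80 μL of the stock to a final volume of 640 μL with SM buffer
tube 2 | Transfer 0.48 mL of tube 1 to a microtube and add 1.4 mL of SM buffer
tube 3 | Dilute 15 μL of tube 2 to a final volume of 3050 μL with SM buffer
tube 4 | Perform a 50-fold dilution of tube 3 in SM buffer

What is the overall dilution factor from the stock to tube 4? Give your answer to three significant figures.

Step 1: 80 μL brought to 640 μL → factor 640/80 = 8
Step 2: 0.48 mL + 1.4 mL = 1.88 mL total → factor 1.88/0.48 = 3.9167
Step 3: 15 μL brought to 3050 μL → factor 3050/15 = 203.33
Step 4: 50-fold → factor 50
Overall dilution factor = 8 × 3.9167 × 203.33 × 50 = 3.1856 × 10^5

3.19 × 10^5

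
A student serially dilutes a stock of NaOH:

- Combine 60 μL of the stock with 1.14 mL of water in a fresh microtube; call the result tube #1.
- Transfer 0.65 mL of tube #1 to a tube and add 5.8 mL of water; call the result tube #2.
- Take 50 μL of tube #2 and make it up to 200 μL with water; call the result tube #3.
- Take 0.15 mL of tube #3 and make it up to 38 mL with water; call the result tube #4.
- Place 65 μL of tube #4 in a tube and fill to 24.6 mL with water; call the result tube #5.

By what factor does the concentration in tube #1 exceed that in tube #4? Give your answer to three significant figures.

Step 1: 60 μL + 1.14 mL = 1200 μL total → factor 1200/60 = 20
Step 2: 0.65 mL + 5.8 mL = 6.45 mL total → factor 6.45/0.65 = 9.9231
Step 3: 50 μL brought to 200 μL → factor 200/50 = 4
Step 4: 0.15 mL brought to 38 mL → factor 38/0.15 = 253.33
Dilution factor to tube #1 = 20; to tube #4 = 2.0111 × 10^5
[tube #1]/[tube #4] = (factor to tube #4)/(factor to tube #1) = 2.0111 × 10^5/20 = 1.01 × 10^4

1.01 × 10^4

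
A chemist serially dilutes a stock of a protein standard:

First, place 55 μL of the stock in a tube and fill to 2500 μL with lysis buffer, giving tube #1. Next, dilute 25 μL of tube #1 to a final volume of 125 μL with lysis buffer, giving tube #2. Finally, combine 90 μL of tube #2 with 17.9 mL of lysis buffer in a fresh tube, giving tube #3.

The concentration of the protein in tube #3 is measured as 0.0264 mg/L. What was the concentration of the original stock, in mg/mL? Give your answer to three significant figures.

1.20 mg/mL

Step 1: 55 μL brought to 2500 μL → factor 2500/55 = 45.455
Step 2: 25 μL brought to 125 μL → factor 125/25 = 5
Step 3: 90 μL + 17.9 mL = 17990 μL total → factor 17990/90 = 199.89
Overall dilution factor = 45.455 × 5 × 199.89 = 45429
Stock = 0.0264 mg/L × 45429 = 1199 mg/L = 1.20 mg/mL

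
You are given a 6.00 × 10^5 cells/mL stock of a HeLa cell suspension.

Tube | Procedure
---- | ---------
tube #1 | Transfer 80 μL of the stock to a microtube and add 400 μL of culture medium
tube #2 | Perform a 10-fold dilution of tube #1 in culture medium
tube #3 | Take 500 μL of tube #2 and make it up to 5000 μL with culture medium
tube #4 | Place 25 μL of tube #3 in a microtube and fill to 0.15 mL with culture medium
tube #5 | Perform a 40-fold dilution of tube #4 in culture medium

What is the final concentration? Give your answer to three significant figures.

4.17 cells/mL

Step 1: 80 μL + 400 μL = 480 μL total → factor 480/80 = 6
Step 2: 10-fold → factor 10
Step 3: 500 μL brought to 5000 μL → factor 5000/500 = 10
Step 4: 25 μL brought to 0.15 mL → factor 150/25 = 6
Step 5: 40-fold → factor 40
Overall dilution factor = 6 × 10 × 10 × 6 × 40 = 1.44 × 10^5
Final = 6.00 × 10^5 cells/mL / 1.44 × 10^5 = 4.17 cells/mL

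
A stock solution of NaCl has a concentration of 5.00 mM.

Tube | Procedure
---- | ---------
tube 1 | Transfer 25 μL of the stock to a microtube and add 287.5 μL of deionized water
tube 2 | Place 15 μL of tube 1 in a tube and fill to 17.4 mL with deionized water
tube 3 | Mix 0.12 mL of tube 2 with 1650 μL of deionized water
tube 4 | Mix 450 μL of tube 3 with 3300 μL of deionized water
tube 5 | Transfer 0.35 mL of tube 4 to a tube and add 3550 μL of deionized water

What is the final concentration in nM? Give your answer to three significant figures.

0.252 nM

Step 1: 25 μL + 287.5 μL = 312.5 μL total → factor 312.5/25 = 12.5
Step 2: 15 μL brought to 17.4 mL → factor 17400/15 = 1160
Step 3: 0.12 mL + 1650 μL = 1.77 mL total → factor 1.77/0.12 = 14.75
Step 4: 450 μL + 3300 μL = 3750 μL total → factor 3750/450 = 8.3333
Step 5: 0.35 mL + 3550 μL = 3.9 mL total → factor 3.9/0.35 = 11.143
Overall dilution factor = 12.5 × 1160 × 14.75 × 8.3333 × 11.143 = 1.986 × 10^7
Final = 5.00 mM / 1.986 × 10^7 = 2.518 × 10^-7 mM = 0.252 nM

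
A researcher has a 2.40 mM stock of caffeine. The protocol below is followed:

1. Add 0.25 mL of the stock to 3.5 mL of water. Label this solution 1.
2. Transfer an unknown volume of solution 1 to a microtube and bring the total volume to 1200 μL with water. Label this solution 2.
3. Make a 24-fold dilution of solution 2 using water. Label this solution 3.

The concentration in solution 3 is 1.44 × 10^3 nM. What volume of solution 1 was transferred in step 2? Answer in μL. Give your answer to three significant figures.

259 μL

Step 1: 0.25 mL + 3.5 mL = 3.75 mL total → factor 3.75/0.25 = 15
Step 2: v brought to 1200 μL → factor = 1200 μL/v
Step 3: 24-fold → factor 24
Product of known-step factors = 360
Overall factor = 2.40 mM / (1.44 × 10^3 nM) = 1666.7
Step-2 factor = 1666.7 / 360 = 4.6296
v = 1200 μL / 4.6296 = 259 μL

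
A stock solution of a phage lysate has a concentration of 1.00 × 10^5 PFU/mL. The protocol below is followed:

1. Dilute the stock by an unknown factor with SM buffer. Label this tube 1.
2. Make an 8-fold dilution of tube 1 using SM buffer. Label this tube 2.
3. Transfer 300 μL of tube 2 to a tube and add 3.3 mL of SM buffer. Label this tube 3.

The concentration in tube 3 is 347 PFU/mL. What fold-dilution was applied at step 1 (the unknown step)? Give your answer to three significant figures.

3.00-fold

Step 1: unknown factor x
Step 2: 8-fold → factor 8
Step 3: 300 μL + 3.3 mL = 3600 μL total → factor 3600/300 = 12
Product of known-step factors = 96
Overall factor = 1.00 × 10^5 PFU/mL / (347 PFU/mL) = 288.18
x = 288.18 / 96 = 3.00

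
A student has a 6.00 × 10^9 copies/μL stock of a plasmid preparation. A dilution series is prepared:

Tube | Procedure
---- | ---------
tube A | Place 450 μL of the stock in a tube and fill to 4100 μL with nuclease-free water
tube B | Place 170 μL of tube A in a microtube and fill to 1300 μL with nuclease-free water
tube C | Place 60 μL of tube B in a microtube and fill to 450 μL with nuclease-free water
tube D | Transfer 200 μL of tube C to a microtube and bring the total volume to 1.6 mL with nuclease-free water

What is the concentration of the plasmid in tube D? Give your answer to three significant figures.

1.44 × 10^6 copies/μL

Step 1: 450 μL brought to 4100 μL → factor 4100/450 = 9.1111
Step 2: 170 μL brought to 1300 μL → factor 1300/170 = 7.6471
Step 3: 60 μL brought to 450 μL → factor 450/60 = 7.5
Step 4: 200 μL brought to 1.6 mL → factor 1600/200 = 8
Overall dilution factor = 9.1111 × 7.6471 × 7.5 × 8 = 4180.4
Final = 6.00 × 10^9 copies/μL / 4180.4 = 1.44 × 10^6 copies/μL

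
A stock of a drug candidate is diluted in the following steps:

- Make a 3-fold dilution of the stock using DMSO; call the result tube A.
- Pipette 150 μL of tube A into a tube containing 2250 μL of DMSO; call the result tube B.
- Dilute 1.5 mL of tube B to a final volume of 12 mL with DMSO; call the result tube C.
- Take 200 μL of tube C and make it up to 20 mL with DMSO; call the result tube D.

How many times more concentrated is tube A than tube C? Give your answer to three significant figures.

128

Step 1: 3-fold → factor 3
Step 2: 150 μL + 2250 μL = 2400 μL total → factor 2400/150 = 16
Step 3: 1.5 mL brought to 12 mL → factor 12/1.5 = 8
Dilution factor to tube A = 3; to tube C = 384
[tube A]/[tube C] = (factor to tube C)/(factor to tube A) = 384/3 = 128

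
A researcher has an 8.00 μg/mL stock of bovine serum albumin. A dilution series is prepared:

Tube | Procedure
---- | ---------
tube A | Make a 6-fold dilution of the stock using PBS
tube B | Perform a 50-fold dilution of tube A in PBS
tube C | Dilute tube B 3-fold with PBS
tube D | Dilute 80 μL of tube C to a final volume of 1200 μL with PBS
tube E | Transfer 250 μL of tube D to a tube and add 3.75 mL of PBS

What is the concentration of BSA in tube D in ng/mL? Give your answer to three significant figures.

0.593 ng/mL

Step 1: 6-fold → factor 6
Step 2: 50-fold → factor 50
Step 3: 3-fold → factor 3
Step 4: 80 μL brought to 1200 μL → factor 1200/80 = 15
Dilution factor through tube D = 6 × 50 × 3 × 15 = 13500
[tube D] = 8.00 μg/mL / 13500 = 0.0005926 μg/mL = 0.593 ng/mL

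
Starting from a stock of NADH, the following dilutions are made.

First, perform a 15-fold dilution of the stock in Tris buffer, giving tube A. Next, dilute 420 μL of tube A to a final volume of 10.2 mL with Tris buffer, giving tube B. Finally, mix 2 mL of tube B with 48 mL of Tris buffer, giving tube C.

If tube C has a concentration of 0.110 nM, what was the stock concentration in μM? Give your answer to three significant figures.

1.00 μM

Step 1: 15-fold → factor 15
Step 2: 420 μL brought to 10.2 mL → factor 10200/420 = 24.286
Step 3: 2 mL + 48 mL = 50 mL total → factor 50/2 = 25
Overall dilution factor = 15 × 24.286 × 25 = 9107.1
Stock = 0.110 nM × 9107.1 = 1002 nM = 1.00 μM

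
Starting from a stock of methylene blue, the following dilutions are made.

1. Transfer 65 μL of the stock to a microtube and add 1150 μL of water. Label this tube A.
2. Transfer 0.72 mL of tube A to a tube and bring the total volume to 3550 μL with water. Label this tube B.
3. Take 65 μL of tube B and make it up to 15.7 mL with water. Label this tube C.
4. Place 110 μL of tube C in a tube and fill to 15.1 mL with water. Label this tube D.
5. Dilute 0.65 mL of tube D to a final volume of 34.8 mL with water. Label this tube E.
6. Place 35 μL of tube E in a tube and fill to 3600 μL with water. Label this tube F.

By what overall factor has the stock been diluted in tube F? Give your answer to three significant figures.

Step 1: 65 μL + 1150 μL = 1215 μL total → factor 1215/65 = 18.692
Step 2: 0.72 mL brought to 3550 μL → factor 3.55/0.72 = 4.9306
Step 3: 65 μL brought to 15.7 mL → factor 15700/65 = 241.54
Step 4: 110 μL brought to 15.1 mL → factor 15100/110 = 137.27
Step 5: 0.65 mL brought to 34.8 mL → factor 34.8/0.65 = 53.538
Step 6: 35 μL brought to 3600 μL → factor 3600/35 = 102.86
Overall dilution factor = 18.692 × 4.9306 × 241.54 × 137.27 × 53.538 × 102.86 = 1.6828 × 10^10

1.68 × 10^10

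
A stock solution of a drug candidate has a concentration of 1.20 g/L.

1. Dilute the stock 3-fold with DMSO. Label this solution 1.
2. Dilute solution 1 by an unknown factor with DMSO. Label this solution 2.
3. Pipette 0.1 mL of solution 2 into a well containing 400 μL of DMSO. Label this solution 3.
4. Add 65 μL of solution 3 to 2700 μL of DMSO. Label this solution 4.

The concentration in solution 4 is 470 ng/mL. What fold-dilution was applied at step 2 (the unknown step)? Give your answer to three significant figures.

Step 1: 3-fold → factor 3
Step 2: unknown factor x
Step 3: 0.1 mL + 400 μL = 0.5 mL total → factor 0.5/0.1 = 5
Step 4: 65 μL + 2700 μL = 2765 μL total → factor 2765/65 = 42.538
Product of known-step factors = 638.08
Overall factor = 1.20 g/L / (470 ng/mL) = 2553.2
x = 2553.2 / 638.08 = 4.00

4.00-fold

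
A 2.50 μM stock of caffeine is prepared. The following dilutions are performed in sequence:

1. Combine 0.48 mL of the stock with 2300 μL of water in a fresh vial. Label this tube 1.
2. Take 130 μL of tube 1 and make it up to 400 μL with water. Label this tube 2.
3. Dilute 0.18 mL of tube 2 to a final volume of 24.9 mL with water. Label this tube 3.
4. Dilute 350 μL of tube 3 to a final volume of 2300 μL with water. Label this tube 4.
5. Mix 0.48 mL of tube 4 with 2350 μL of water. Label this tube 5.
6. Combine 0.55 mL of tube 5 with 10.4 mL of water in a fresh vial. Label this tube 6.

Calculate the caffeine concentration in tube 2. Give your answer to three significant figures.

Step 1: 0.48 mL + 2300 μL = 2.78 mL total → factor 2.78/0.48 = 5.7917
Step 2: 130 μL brought to 400 μL → factor 400/130 = 3.0769
Dilution factor through tube 2 = 5.7917 × 3.0769 = 17.821
[tube 2] = 2.50 μM / 17.821 = 0.140 μM

0.140 μM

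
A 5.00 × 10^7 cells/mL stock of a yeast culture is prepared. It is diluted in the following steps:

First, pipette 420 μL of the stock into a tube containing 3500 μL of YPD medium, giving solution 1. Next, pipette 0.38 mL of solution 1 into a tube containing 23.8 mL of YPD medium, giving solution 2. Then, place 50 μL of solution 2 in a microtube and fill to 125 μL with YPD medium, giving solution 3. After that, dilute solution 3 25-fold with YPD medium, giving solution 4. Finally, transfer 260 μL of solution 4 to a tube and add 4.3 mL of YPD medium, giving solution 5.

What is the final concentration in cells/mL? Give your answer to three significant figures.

Step 1: 420 μL + 3500 μL = 3920 μL total → factor 3920/420 = 9.3333
Step 2: 0.38 mL + 23.8 mL = 24.18 mL total → factor 24.18/0.38 = 63.632
Step 3: 50 μL brought to 125 μL → factor 125/50 = 2.5
Step 4: 25-fold → factor 25
Step 5: 260 μL + 4.3 mL = 4560 μL total → factor 4560/260 = 17.538
Overall dilution factor = 9.3333 × 63.632 × 2.5 × 25 × 17.538 = 6.51 × 10^5
Final = 5.00 × 10^7 cells/mL / 6.51 × 10^5 = 76.8 cells/mL

76.8 cells/mL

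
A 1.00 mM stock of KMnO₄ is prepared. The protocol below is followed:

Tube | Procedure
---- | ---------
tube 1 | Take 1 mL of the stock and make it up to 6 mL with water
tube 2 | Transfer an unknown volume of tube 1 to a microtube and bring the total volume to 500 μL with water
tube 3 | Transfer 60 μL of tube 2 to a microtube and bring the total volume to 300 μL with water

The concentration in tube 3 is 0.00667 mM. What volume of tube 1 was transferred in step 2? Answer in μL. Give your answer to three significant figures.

100 μL

Step 1: 1 mL brought to 6 mL → factor 6/1 = 6
Step 2: v brought to 500 μL → factor = 500 μL/v
Step 3: 60 μL brought to 300 μL → factor 300/60 = 5
Product of known-step factors = 30
Overall factor = 1.00 mM / (0.00667 mM) = 149.93
Step-2 factor = 149.93 / 30 = 4.9975
v = 500 μL / 4.9975 = 100 μL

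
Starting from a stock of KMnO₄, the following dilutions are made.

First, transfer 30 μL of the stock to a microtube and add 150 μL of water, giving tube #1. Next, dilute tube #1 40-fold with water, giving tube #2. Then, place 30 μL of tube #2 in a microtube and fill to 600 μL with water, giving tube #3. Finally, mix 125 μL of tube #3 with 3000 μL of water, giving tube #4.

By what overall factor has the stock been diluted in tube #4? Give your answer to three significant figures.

1.20 × 10^5

Step 1: 30 μL + 150 μL = 180 μL total → factor 180/30 = 6
Step 2: 40-fold → factor 40
Step 3: 30 μL brought to 600 μL → factor 600/30 = 20
Step 4: 125 μL + 3000 μL = 3125 μL total → factor 3125/125 = 25
Overall dilution factor = 6 × 40 × 20 × 25 = 1.2 × 10^5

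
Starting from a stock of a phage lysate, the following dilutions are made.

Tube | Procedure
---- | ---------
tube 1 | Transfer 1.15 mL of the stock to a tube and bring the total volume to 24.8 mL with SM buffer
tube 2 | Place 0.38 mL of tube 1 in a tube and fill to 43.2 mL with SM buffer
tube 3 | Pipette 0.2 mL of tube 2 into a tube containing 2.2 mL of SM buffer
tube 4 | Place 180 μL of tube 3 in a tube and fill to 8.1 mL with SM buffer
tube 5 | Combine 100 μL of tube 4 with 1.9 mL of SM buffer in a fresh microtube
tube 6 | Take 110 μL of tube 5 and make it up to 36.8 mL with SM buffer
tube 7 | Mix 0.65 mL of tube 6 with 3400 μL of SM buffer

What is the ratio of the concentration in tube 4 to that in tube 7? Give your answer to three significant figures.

Step 1: 1.15 mL brought to 24.8 mL → factor 24.8/1.15 = 21.565
Step 2: 0.38 mL brought to 43.2 mL → factor 43.2/0.38 = 113.68
Step 3: 0.2 mL + 2.2 mL = 2.4 mL total → factor 2.4/0.2 = 12
Step 4: 180 μL brought to 8.1 mL → factor 8100/180 = 45
Step 5: 100 μL + 1.9 mL = 2000 μL total → factor 2000/100 = 20
Step 6: 110 μL brought to 36.8 mL → factor 36800/110 = 334.55
Step 7: 0.65 mL + 3400 μL = 4.05 mL total → factor 4.05/0.65 = 6.2308
Dilution factor to tube 4 = 1.3239 × 10^6; to tube 7 = 5.5192 × 10^10
[tube 4]/[tube 7] = (factor to tube 7)/(factor to tube 4) = 5.5192 × 10^10/1.3239 × 10^6 = 4.17 × 10^4

4.17 × 10^4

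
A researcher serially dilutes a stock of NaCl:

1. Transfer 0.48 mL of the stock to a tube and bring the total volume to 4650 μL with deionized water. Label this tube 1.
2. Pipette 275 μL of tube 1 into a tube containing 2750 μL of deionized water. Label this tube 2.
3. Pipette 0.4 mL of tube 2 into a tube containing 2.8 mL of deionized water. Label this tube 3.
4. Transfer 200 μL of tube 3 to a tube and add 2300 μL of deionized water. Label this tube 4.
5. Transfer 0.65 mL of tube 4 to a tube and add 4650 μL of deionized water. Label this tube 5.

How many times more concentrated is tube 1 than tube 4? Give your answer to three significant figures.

Step 1: 0.48 mL brought to 4650 μL → factor 4.65/0.48 = 9.6875
Step 2: 275 μL + 2750 μL = 3025 μL total → factor 3025/275 = 11
Step 3: 0.4 mL + 2.8 mL = 3.2 mL total → factor 3.2/0.4 = 8
Step 4: 200 μL + 2300 μL = 2500 μL total → factor 2500/200 = 12.5
Dilution factor to tube 1 = 9.6875; to tube 4 = 10656
[tube 1]/[tube 4] = (factor to tube 4)/(factor to tube 1) = 10656/9.6875 = 1.10 × 10^3

1.10 × 10^3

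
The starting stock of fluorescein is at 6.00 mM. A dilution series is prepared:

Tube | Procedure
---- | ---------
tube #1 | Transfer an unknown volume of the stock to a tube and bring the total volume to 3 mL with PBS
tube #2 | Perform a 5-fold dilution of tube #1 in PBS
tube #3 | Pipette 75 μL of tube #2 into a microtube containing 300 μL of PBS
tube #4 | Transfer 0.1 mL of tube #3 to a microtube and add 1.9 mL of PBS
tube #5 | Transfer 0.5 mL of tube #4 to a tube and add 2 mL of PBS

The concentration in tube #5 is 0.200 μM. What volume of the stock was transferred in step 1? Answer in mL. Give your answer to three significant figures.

0.250 mL

Step 1: v brought to 3 mL → factor = 3 mL/v
Step 2: 5-fold → factor 5
Step 3: 75 μL + 300 μL = 375 μL total → factor 375/75 = 5
Step 4: 0.1 mL + 1.9 mL = 2 mL total → factor 2/0.1 = 20
Step 5: 0.5 mL + 2 mL = 2.5 mL total → factor 2.5/0.5 = 5
Product of known-step factors = 2500
Overall factor = 6.00 mM / (0.200 μM) = 30000
Step-1 factor = 30000 / 2500 = 12
v = 3 mL / 12 = 0.250 mL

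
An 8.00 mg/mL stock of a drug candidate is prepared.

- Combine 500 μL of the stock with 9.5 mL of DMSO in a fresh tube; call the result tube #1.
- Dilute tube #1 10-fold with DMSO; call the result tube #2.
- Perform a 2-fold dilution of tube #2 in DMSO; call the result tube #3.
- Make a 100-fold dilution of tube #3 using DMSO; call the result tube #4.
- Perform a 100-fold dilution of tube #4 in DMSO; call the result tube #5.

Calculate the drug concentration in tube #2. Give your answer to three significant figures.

Step 1: 500 μL + 9.5 mL = 10000 μL total → factor 10000/500 = 20
Step 2: 10-fold → factor 10
Dilution factor through tube #2 = 20 × 10 = 200
[tube #2] = 8.00 mg/mL / 200 = 0.0400 mg/mL

0.0400 mg/mL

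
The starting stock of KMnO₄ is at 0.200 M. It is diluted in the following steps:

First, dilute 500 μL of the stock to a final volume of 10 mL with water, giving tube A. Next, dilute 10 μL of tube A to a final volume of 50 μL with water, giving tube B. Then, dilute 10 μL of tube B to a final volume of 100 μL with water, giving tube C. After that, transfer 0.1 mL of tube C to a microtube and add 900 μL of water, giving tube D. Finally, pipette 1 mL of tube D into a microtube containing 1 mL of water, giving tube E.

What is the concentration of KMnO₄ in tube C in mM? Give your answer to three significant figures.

Step 1: 500 μL brought to 10 mL → factor 10000/500 = 20
Step 2: 10 μL brought to 50 μL → factor 50/10 = 5
Step 3: 10 μL brought to 100 μL → factor 100/10 = 10
Dilution factor through tube C = 20 × 5 × 10 = 1000
[tube C] = 0.200 M / 1000 = 0.0002000 M = 0.200 mM

0.200 mM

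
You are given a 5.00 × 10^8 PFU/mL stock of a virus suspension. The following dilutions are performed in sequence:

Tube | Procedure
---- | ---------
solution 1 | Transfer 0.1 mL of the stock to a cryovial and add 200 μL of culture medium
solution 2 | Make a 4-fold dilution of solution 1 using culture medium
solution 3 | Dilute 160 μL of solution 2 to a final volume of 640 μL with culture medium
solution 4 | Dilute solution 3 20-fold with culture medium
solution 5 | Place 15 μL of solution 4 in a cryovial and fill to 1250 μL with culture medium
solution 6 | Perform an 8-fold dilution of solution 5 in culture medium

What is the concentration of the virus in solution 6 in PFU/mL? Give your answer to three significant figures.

Step 1: 0.1 mL + 200 μL = 0.3 mL total → factor 0.3/0.1 = 3
Step 2: 4-fold → factor 4
Step 3: 160 μL brought to 640 μL → factor 640/160 = 4
Step 4: 20-fold → factor 20
Step 5: 15 μL brought to 1250 μL → factor 1250/15 = 83.333
Step 6: 8-fold → factor 8
Overall dilution factor = 3 × 4 × 4 × 20 × 83.333 × 8 = 6.4 × 10^5
Final = 5.00 × 10^8 PFU/mL / 6.4 × 10^5 = 781 PFU/mL

781 PFU/mL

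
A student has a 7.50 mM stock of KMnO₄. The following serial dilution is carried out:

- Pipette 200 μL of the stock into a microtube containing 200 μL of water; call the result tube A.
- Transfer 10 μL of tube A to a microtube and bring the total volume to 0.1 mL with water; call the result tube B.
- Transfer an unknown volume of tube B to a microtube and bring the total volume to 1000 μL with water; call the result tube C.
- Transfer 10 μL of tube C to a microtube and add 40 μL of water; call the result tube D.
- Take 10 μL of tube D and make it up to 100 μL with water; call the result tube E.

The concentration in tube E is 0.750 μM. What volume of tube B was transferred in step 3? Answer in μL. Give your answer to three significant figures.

100 μL

Step 1: 200 μL + 200 μL = 400 μL total → factor 400/200 = 2
Step 2: 10 μL brought to 0.1 mL → factor 100/10 = 10
Step 3: v brought to 1000 μL → factor = 1000 μL/v
Step 4: 10 μL + 40 μL = 50 μL total → factor 50/10 = 5
Step 5: 10 μL brought to 100 μL → factor 100/10 = 10
Product of known-step factors = 1000
Overall factor = 7.50 mM / (0.750 μM) = 10000
Step-3 factor = 10000 / 1000 = 10
v = 1000 μL / 10 = 100 μL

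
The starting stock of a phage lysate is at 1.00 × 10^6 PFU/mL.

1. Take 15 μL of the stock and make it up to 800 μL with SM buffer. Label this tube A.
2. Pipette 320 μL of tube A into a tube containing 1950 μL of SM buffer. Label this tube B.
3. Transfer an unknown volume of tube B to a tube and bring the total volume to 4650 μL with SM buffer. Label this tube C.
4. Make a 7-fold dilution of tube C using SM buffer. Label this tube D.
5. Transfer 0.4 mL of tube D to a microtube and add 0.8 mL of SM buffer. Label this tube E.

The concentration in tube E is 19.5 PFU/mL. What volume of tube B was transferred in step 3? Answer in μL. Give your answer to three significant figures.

720 μL

Step 1: 15 μL brought to 800 μL → factor 800/15 = 53.333
Step 2: 320 μL + 1950 μL = 2270 μL total → factor 2270/320 = 7.0938
Step 3: v brought to 4650 μL → factor = 4650 μL/v
Step 4: 7-fold → factor 7
Step 5: 0.4 mL + 0.8 mL = 1.2 mL total → factor 1.2/0.4 = 3
Product of known-step factors = 7945
Overall factor = 1.00 × 10^6 PFU/mL / (19.5 PFU/mL) = 51282
Step-3 factor = 51282 / 7945 = 6.4546
v = 4650 μL / 6.4546 = 720 μL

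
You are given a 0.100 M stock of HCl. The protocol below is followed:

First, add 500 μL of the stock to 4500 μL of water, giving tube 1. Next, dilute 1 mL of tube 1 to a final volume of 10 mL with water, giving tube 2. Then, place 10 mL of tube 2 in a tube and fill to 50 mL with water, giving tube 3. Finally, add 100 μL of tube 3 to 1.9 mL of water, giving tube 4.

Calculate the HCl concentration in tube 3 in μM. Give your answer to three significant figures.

200 μM

Step 1: 500 μL + 4500 μL = 5000 μL total → factor 5000/500 = 10
Step 2: 1 mL brought to 10 mL → factor 10/1 = 10
Step 3: 10 mL brought to 50 mL → factor 50/10 = 5
Dilution factor through tube 3 = 10 × 10 × 5 = 500
[tube 3] = 0.100 M / 500 = 0.0002000 M = 200 μM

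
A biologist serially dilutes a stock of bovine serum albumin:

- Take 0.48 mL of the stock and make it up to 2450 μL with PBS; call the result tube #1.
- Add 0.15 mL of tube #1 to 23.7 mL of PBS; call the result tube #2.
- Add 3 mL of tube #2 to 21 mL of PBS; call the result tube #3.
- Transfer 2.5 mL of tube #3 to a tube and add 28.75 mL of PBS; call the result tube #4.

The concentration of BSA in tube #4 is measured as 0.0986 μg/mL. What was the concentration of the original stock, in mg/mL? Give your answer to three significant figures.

Step 1: 0.48 mL brought to 2450 μL → factor 2.45/0.48 = 5.1042
Step 2: 0.15 mL + 23.7 mL = 23.85 mL total → factor 23.85/0.15 = 159
Step 3: 3 mL + 21 mL = 24 mL total → factor 24/3 = 8
Step 4: 2.5 mL + 28.75 mL = 31.25 mL total → factor 31.25/2.5 = 12.5
Overall dilution factor = 5.1042 × 159 × 8 × 12.5 = 81156
Stock = 0.0986 μg/mL × 81156 = 8002 μg/mL = 8.00 mg/mL

8.00 mg/mL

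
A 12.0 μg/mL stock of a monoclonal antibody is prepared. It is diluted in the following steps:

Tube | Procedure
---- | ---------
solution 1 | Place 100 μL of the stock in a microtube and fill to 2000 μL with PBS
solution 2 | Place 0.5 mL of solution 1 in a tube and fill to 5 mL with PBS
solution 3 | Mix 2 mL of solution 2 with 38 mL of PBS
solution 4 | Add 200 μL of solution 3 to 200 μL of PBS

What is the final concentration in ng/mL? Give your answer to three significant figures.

1.50 ng/mL

Step 1: 100 μL brought to 2000 μL → factor 2000/100 = 20
Step 2: 0.5 mL brought to 5 mL → factor 5/0.5 = 10
Step 3: 2 mL + 38 mL = 40 mL total → factor 40/2 = 20
Step 4: 200 μL + 200 μL = 400 μL total → factor 400/200 = 2
Overall dilution factor = 20 × 10 × 20 × 2 = 8000
Final = 12.0 μg/mL / 8000 = 0.001500 μg/mL = 1.50 ng/mL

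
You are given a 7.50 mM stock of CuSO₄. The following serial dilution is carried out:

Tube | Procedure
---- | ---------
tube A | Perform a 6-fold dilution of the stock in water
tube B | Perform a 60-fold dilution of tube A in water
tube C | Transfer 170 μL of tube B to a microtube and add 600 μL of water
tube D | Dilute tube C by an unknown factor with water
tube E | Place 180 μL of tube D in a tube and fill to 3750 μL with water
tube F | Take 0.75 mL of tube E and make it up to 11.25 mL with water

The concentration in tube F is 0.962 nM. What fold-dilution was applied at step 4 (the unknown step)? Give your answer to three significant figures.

Step 1: 6-fold → factor 6
Step 2: 60-fold → factor 60
Step 3: 170 μL + 600 μL = 770 μL total → factor 770/170 = 4.5294
Step 4: unknown factor x
Step 5: 180 μL brought to 3750 μL → factor 3750/180 = 20.833
Step 6: 0.75 mL brought to 11.25 mL → factor 11.25/0.75 = 15
Product of known-step factors = 5.0956 × 10^5
Overall factor = 7.50 mM / (0.962 nM) = 7.7963 × 10^6
x = 7.7963 × 10^6 / 5.0956 × 10^5 = 15.3

15.3-fold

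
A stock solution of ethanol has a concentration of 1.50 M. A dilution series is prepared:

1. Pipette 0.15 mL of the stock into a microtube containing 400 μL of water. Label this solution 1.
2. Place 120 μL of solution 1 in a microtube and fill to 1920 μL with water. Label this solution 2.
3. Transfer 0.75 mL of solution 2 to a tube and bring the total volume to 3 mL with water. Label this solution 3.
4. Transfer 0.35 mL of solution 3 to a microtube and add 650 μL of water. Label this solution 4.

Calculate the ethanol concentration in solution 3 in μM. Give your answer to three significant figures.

Step 1: 0.15 mL + 400 μL = 0.55 mL total → factor 0.55/0.15 = 3.6667
Step 2: 120 μL brought to 1920 μL → factor 1920/120 = 16
Step 3: 0.75 mL brought to 3 mL → factor 3/0.75 = 4
Dilution factor through solution 3 = 3.6667 × 16 × 4 = 234.67
[solution 3] = 1.50 M / 234.67 = 0.006392 M = 6.39 × 10^3 μM

6.39 × 10^3 μM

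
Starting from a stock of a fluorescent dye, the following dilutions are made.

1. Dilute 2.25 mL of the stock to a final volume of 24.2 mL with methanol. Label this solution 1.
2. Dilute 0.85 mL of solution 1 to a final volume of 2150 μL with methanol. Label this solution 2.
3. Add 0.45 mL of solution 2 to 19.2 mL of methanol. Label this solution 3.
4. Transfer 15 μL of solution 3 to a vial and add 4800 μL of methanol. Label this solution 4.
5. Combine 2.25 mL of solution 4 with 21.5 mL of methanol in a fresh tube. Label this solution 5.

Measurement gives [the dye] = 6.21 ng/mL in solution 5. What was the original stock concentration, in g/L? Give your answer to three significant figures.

Step 1: 2.25 mL brought to 24.2 mL → factor 24.2/2.25 = 10.756
Step 2: 0.85 mL brought to 2150 μL → factor 2.15/0.85 = 2.5294
Step 3: 0.45 mL + 19.2 mL = 19.65 mL total → factor 19.65/0.45 = 43.667
Step 4: 15 μL + 4800 μL = 4815 μL total → factor 4815/15 = 321
Step 5: 2.25 mL + 21.5 mL = 23.75 mL total → factor 23.75/2.25 = 10.556
Overall dilution factor = 10.756 × 2.5294 × 43.667 × 321 × 10.556 = 4.0252 × 10^6
Stock = 6.21 ng/mL × 4.0252 × 10^6 = 2.500 × 10^7 ng/mL = 25.0 g/L

25.0 g/L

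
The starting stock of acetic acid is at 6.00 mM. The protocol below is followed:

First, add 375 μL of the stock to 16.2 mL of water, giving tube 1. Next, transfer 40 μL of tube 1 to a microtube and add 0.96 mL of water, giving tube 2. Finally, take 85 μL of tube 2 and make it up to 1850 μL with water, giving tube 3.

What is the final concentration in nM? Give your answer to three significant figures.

Step 1: 375 μL + 16.2 mL = 16575 μL total → factor 16575/375 = 44.2
Step 2: 40 μL + 0.96 mL = 1000 μL total → factor 1000/40 = 25
Step 3: 85 μL brought to 1850 μL → factor 1850/85 = 21.765
Overall dilution factor = 44.2 × 25 × 21.765 = 24050
Final = 6.00 mM / 24050 = 0.0002495 mM = 249 nM

249 nM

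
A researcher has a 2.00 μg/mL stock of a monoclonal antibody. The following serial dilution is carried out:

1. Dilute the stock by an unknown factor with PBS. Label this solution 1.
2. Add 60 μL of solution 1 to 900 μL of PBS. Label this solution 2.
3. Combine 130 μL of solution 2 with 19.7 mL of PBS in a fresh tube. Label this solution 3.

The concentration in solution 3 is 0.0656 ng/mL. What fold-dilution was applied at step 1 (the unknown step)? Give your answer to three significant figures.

Step 1: unknown factor x
Step 2: 60 μL + 900 μL = 960 μL total → factor 960/60 = 16
Step 3: 130 μL + 19.7 mL = 19830 μL total → factor 19830/130 = 152.54
Product of known-step factors = 2440.6
Overall factor = 2.00 μg/mL / (0.0656 ng/mL) = 30488
x = 30488 / 2440.6 = 12.5

12.5-fold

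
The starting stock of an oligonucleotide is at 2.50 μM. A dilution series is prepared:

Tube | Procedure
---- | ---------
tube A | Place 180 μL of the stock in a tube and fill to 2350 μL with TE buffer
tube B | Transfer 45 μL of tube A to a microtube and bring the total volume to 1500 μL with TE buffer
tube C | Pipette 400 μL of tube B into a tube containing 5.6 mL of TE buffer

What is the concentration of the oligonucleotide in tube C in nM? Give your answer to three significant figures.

0.383 nM

Step 1: 180 μL brought to 2350 μL → factor 2350/180 = 13.056
Step 2: 45 μL brought to 1500 μL → factor 1500/45 = 33.333
Step 3: 400 μL + 5.6 mL = 6000 μL total → factor 6000/400 = 15
Overall dilution factor = 13.056 × 33.333 × 15 = 6527.8
Final = 2.50 μM / 6527.8 = 0.0003830 μM = 0.383 nM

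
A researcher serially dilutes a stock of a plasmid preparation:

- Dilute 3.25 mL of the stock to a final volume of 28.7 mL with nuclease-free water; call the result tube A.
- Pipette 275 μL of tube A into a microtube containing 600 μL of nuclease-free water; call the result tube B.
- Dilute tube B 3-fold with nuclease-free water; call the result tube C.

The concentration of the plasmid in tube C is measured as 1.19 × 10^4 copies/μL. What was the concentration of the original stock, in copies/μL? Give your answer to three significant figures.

1.00 × 10^6 copies/μL

Step 1: 3.25 mL brought to 28.7 mL → factor 28.7/3.25 = 8.8308
Step 2: 275 μL + 600 μL = 875 μL total → factor 875/275 = 3.1818
Step 3: 3-fold → factor 3
Overall dilution factor = 8.8308 × 3.1818 × 3 = 84.294
Stock = 1.19 × 10^4 copies/μL × 84.294 = 1.00 × 10^6 copies/μL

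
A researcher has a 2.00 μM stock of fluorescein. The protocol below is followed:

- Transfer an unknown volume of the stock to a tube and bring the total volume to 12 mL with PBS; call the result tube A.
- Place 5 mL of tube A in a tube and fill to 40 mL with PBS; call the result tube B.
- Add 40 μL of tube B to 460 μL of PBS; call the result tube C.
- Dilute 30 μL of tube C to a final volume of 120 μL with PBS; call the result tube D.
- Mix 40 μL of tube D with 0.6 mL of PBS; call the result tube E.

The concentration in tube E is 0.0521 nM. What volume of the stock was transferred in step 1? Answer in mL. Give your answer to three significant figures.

2.00 mL

Step 1: v brought to 12 mL → factor = 12 mL/v
Step 2: 5 mL brought to 40 mL → factor 40/5 = 8
Step 3: 40 μL + 460 μL = 500 μL total → factor 500/40 = 12.5
Step 4: 30 μL brought to 120 μL → factor 120/30 = 4
Step 5: 40 μL + 0.6 mL = 640 μL total → factor 640/40 = 16
Product of known-step factors = 6400
Overall factor = 2.00 μM / (0.0521 nM) = 38388
Step-1 factor = 38388 / 6400 = 5.9981
v = 12 mL / 5.9981 = 2.00 mL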